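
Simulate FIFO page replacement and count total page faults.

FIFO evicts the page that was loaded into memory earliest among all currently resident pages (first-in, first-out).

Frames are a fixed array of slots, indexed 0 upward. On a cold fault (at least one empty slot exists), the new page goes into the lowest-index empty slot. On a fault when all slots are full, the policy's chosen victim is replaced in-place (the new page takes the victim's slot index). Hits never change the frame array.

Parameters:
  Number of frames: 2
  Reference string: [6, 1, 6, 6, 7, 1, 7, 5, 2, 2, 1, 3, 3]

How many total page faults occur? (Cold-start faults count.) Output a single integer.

Step 0: ref 6 → FAULT, frames=[6,-]
Step 1: ref 1 → FAULT, frames=[6,1]
Step 2: ref 6 → HIT, frames=[6,1]
Step 3: ref 6 → HIT, frames=[6,1]
Step 4: ref 7 → FAULT (evict 6), frames=[7,1]
Step 5: ref 1 → HIT, frames=[7,1]
Step 6: ref 7 → HIT, frames=[7,1]
Step 7: ref 5 → FAULT (evict 1), frames=[7,5]
Step 8: ref 2 → FAULT (evict 7), frames=[2,5]
Step 9: ref 2 → HIT, frames=[2,5]
Step 10: ref 1 → FAULT (evict 5), frames=[2,1]
Step 11: ref 3 → FAULT (evict 2), frames=[3,1]
Step 12: ref 3 → HIT, frames=[3,1]
Total faults: 7

Answer: 7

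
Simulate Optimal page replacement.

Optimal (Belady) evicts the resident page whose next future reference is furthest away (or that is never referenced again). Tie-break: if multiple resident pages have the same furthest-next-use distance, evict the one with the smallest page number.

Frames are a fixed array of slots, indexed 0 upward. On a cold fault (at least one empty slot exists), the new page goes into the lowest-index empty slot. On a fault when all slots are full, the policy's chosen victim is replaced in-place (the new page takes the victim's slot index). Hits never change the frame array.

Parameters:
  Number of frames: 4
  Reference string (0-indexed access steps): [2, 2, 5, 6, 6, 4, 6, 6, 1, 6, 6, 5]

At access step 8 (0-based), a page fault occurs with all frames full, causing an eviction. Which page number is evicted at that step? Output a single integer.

Step 0: ref 2 -> FAULT, frames=[2,-,-,-]
Step 1: ref 2 -> HIT, frames=[2,-,-,-]
Step 2: ref 5 -> FAULT, frames=[2,5,-,-]
Step 3: ref 6 -> FAULT, frames=[2,5,6,-]
Step 4: ref 6 -> HIT, frames=[2,5,6,-]
Step 5: ref 4 -> FAULT, frames=[2,5,6,4]
Step 6: ref 6 -> HIT, frames=[2,5,6,4]
Step 7: ref 6 -> HIT, frames=[2,5,6,4]
Step 8: ref 1 -> FAULT, evict 2, frames=[1,5,6,4]
At step 8: evicted page 2

Answer: 2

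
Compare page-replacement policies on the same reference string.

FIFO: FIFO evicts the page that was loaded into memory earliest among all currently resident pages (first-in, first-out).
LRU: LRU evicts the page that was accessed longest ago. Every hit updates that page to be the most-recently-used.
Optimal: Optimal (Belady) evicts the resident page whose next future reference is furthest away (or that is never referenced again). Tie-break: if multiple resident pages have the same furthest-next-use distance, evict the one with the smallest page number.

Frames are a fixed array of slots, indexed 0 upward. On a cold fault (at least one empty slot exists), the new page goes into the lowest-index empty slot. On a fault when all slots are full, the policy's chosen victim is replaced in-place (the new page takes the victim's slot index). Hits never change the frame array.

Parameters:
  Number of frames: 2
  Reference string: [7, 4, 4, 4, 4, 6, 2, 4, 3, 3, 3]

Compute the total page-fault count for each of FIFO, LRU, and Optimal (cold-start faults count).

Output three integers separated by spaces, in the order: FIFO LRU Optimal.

Answer: 6 6 5

Derivation:
--- FIFO ---
  step 0: ref 7 -> FAULT, frames=[7,-] (faults so far: 1)
  step 1: ref 4 -> FAULT, frames=[7,4] (faults so far: 2)
  step 2: ref 4 -> HIT, frames=[7,4] (faults so far: 2)
  step 3: ref 4 -> HIT, frames=[7,4] (faults so far: 2)
  step 4: ref 4 -> HIT, frames=[7,4] (faults so far: 2)
  step 5: ref 6 -> FAULT, evict 7, frames=[6,4] (faults so far: 3)
  step 6: ref 2 -> FAULT, evict 4, frames=[6,2] (faults so far: 4)
  step 7: ref 4 -> FAULT, evict 6, frames=[4,2] (faults so far: 5)
  step 8: ref 3 -> FAULT, evict 2, frames=[4,3] (faults so far: 6)
  step 9: ref 3 -> HIT, frames=[4,3] (faults so far: 6)
  step 10: ref 3 -> HIT, frames=[4,3] (faults so far: 6)
  FIFO total faults: 6
--- LRU ---
  step 0: ref 7 -> FAULT, frames=[7,-] (faults so far: 1)
  step 1: ref 4 -> FAULT, frames=[7,4] (faults so far: 2)
  step 2: ref 4 -> HIT, frames=[7,4] (faults so far: 2)
  step 3: ref 4 -> HIT, frames=[7,4] (faults so far: 2)
  step 4: ref 4 -> HIT, frames=[7,4] (faults so far: 2)
  step 5: ref 6 -> FAULT, evict 7, frames=[6,4] (faults so far: 3)
  step 6: ref 2 -> FAULT, evict 4, frames=[6,2] (faults so far: 4)
  step 7: ref 4 -> FAULT, evict 6, frames=[4,2] (faults so far: 5)
  step 8: ref 3 -> FAULT, evict 2, frames=[4,3] (faults so far: 6)
  step 9: ref 3 -> HIT, frames=[4,3] (faults so far: 6)
  step 10: ref 3 -> HIT, frames=[4,3] (faults so far: 6)
  LRU total faults: 6
--- Optimal ---
  step 0: ref 7 -> FAULT, frames=[7,-] (faults so far: 1)
  step 1: ref 4 -> FAULT, frames=[7,4] (faults so far: 2)
  step 2: ref 4 -> HIT, frames=[7,4] (faults so far: 2)
  step 3: ref 4 -> HIT, frames=[7,4] (faults so far: 2)
  step 4: ref 4 -> HIT, frames=[7,4] (faults so far: 2)
  step 5: ref 6 -> FAULT, evict 7, frames=[6,4] (faults so far: 3)
  step 6: ref 2 -> FAULT, evict 6, frames=[2,4] (faults so far: 4)
  step 7: ref 4 -> HIT, frames=[2,4] (faults so far: 4)
  step 8: ref 3 -> FAULT, evict 2, frames=[3,4] (faults so far: 5)
  step 9: ref 3 -> HIT, frames=[3,4] (faults so far: 5)
  step 10: ref 3 -> HIT, frames=[3,4] (faults so far: 5)
  Optimal total faults: 5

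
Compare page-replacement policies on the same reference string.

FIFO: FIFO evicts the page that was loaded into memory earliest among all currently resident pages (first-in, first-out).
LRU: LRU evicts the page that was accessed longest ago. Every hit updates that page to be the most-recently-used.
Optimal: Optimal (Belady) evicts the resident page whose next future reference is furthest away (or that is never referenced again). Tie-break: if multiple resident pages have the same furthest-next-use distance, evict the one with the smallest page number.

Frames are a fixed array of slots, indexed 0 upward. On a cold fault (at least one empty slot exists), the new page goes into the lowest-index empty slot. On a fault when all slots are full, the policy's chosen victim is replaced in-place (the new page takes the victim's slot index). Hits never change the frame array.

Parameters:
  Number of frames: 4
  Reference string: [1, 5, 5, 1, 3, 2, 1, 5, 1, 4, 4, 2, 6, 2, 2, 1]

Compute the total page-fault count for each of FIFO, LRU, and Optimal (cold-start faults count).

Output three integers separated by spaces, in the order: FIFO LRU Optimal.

--- FIFO ---
  step 0: ref 1 -> FAULT, frames=[1,-,-,-] (faults so far: 1)
  step 1: ref 5 -> FAULT, frames=[1,5,-,-] (faults so far: 2)
  step 2: ref 5 -> HIT, frames=[1,5,-,-] (faults so far: 2)
  step 3: ref 1 -> HIT, frames=[1,5,-,-] (faults so far: 2)
  step 4: ref 3 -> FAULT, frames=[1,5,3,-] (faults so far: 3)
  step 5: ref 2 -> FAULT, frames=[1,5,3,2] (faults so far: 4)
  step 6: ref 1 -> HIT, frames=[1,5,3,2] (faults so far: 4)
  step 7: ref 5 -> HIT, frames=[1,5,3,2] (faults so far: 4)
  step 8: ref 1 -> HIT, frames=[1,5,3,2] (faults so far: 4)
  step 9: ref 4 -> FAULT, evict 1, frames=[4,5,3,2] (faults so far: 5)
  step 10: ref 4 -> HIT, frames=[4,5,3,2] (faults so far: 5)
  step 11: ref 2 -> HIT, frames=[4,5,3,2] (faults so far: 5)
  step 12: ref 6 -> FAULT, evict 5, frames=[4,6,3,2] (faults so far: 6)
  step 13: ref 2 -> HIT, frames=[4,6,3,2] (faults so far: 6)
  step 14: ref 2 -> HIT, frames=[4,6,3,2] (faults so far: 6)
  step 15: ref 1 -> FAULT, evict 3, frames=[4,6,1,2] (faults so far: 7)
  FIFO total faults: 7
--- LRU ---
  step 0: ref 1 -> FAULT, frames=[1,-,-,-] (faults so far: 1)
  step 1: ref 5 -> FAULT, frames=[1,5,-,-] (faults so far: 2)
  step 2: ref 5 -> HIT, frames=[1,5,-,-] (faults so far: 2)
  step 3: ref 1 -> HIT, frames=[1,5,-,-] (faults so far: 2)
  step 4: ref 3 -> FAULT, frames=[1,5,3,-] (faults so far: 3)
  step 5: ref 2 -> FAULT, frames=[1,5,3,2] (faults so far: 4)
  step 6: ref 1 -> HIT, frames=[1,5,3,2] (faults so far: 4)
  step 7: ref 5 -> HIT, frames=[1,5,3,2] (faults so far: 4)
  step 8: ref 1 -> HIT, frames=[1,5,3,2] (faults so far: 4)
  step 9: ref 4 -> FAULT, evict 3, frames=[1,5,4,2] (faults so far: 5)
  step 10: ref 4 -> HIT, frames=[1,5,4,2] (faults so far: 5)
  step 11: ref 2 -> HIT, frames=[1,5,4,2] (faults so far: 5)
  step 12: ref 6 -> FAULT, evict 5, frames=[1,6,4,2] (faults so far: 6)
  step 13: ref 2 -> HIT, frames=[1,6,4,2] (faults so far: 6)
  step 14: ref 2 -> HIT, frames=[1,6,4,2] (faults so far: 6)
  step 15: ref 1 -> HIT, frames=[1,6,4,2] (faults so far: 6)
  LRU total faults: 6
--- Optimal ---
  step 0: ref 1 -> FAULT, frames=[1,-,-,-] (faults so far: 1)
  step 1: ref 5 -> FAULT, frames=[1,5,-,-] (faults so far: 2)
  step 2: ref 5 -> HIT, frames=[1,5,-,-] (faults so far: 2)
  step 3: ref 1 -> HIT, frames=[1,5,-,-] (faults so far: 2)
  step 4: ref 3 -> FAULT, frames=[1,5,3,-] (faults so far: 3)
  step 5: ref 2 -> FAULT, frames=[1,5,3,2] (faults so far: 4)
  step 6: ref 1 -> HIT, frames=[1,5,3,2] (faults so far: 4)
  step 7: ref 5 -> HIT, frames=[1,5,3,2] (faults so far: 4)
  step 8: ref 1 -> HIT, frames=[1,5,3,2] (faults so far: 4)
  step 9: ref 4 -> FAULT, evict 3, frames=[1,5,4,2] (faults so far: 5)
  step 10: ref 4 -> HIT, frames=[1,5,4,2] (faults so far: 5)
  step 11: ref 2 -> HIT, frames=[1,5,4,2] (faults so far: 5)
  step 12: ref 6 -> FAULT, evict 4, frames=[1,5,6,2] (faults so far: 6)
  step 13: ref 2 -> HIT, frames=[1,5,6,2] (faults so far: 6)
  step 14: ref 2 -> HIT, frames=[1,5,6,2] (faults so far: 6)
  step 15: ref 1 -> HIT, frames=[1,5,6,2] (faults so far: 6)
  Optimal total faults: 6

Answer: 7 6 6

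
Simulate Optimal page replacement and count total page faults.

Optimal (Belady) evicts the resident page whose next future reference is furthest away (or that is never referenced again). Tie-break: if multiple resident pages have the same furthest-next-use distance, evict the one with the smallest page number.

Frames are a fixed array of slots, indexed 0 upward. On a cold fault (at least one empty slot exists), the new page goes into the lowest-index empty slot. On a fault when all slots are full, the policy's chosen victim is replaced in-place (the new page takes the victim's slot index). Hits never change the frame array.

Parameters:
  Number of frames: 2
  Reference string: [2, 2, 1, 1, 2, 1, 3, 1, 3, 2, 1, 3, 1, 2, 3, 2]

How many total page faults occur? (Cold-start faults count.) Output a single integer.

Step 0: ref 2 → FAULT, frames=[2,-]
Step 1: ref 2 → HIT, frames=[2,-]
Step 2: ref 1 → FAULT, frames=[2,1]
Step 3: ref 1 → HIT, frames=[2,1]
Step 4: ref 2 → HIT, frames=[2,1]
Step 5: ref 1 → HIT, frames=[2,1]
Step 6: ref 3 → FAULT (evict 2), frames=[3,1]
Step 7: ref 1 → HIT, frames=[3,1]
Step 8: ref 3 → HIT, frames=[3,1]
Step 9: ref 2 → FAULT (evict 3), frames=[2,1]
Step 10: ref 1 → HIT, frames=[2,1]
Step 11: ref 3 → FAULT (evict 2), frames=[3,1]
Step 12: ref 1 → HIT, frames=[3,1]
Step 13: ref 2 → FAULT (evict 1), frames=[3,2]
Step 14: ref 3 → HIT, frames=[3,2]
Step 15: ref 2 → HIT, frames=[3,2]
Total faults: 6

Answer: 6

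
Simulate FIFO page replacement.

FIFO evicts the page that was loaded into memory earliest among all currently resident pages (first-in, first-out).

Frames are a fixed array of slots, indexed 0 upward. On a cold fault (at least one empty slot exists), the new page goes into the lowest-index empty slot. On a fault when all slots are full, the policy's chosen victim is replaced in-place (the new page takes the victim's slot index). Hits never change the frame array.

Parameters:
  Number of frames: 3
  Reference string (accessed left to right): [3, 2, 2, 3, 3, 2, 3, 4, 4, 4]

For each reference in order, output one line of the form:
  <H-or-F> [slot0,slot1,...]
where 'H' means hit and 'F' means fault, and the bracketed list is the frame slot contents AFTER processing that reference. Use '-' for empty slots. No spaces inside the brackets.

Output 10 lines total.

F [3,-,-]
F [3,2,-]
H [3,2,-]
H [3,2,-]
H [3,2,-]
H [3,2,-]
H [3,2,-]
F [3,2,4]
H [3,2,4]
H [3,2,4]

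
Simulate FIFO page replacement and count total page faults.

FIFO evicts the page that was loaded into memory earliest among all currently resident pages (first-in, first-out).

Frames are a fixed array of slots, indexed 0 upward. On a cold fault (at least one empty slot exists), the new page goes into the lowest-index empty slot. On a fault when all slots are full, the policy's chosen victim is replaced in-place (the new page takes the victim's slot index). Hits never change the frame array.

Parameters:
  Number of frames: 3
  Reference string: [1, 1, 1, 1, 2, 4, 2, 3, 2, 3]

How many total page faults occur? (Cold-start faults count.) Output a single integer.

Answer: 4

Derivation:
Step 0: ref 1 → FAULT, frames=[1,-,-]
Step 1: ref 1 → HIT, frames=[1,-,-]
Step 2: ref 1 → HIT, frames=[1,-,-]
Step 3: ref 1 → HIT, frames=[1,-,-]
Step 4: ref 2 → FAULT, frames=[1,2,-]
Step 5: ref 4 → FAULT, frames=[1,2,4]
Step 6: ref 2 → HIT, frames=[1,2,4]
Step 7: ref 3 → FAULT (evict 1), frames=[3,2,4]
Step 8: ref 2 → HIT, frames=[3,2,4]
Step 9: ref 3 → HIT, frames=[3,2,4]
Total faults: 4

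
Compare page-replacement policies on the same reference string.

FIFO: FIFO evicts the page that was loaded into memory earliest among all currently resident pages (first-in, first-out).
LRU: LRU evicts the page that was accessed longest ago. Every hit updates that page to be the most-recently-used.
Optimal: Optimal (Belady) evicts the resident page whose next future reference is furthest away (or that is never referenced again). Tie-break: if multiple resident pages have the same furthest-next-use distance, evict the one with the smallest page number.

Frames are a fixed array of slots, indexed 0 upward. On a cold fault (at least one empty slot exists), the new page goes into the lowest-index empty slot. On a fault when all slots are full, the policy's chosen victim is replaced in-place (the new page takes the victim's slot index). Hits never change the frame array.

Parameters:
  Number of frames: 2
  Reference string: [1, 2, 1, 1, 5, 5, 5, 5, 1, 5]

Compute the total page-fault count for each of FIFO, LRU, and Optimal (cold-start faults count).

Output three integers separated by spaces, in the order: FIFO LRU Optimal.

--- FIFO ---
  step 0: ref 1 -> FAULT, frames=[1,-] (faults so far: 1)
  step 1: ref 2 -> FAULT, frames=[1,2] (faults so far: 2)
  step 2: ref 1 -> HIT, frames=[1,2] (faults so far: 2)
  step 3: ref 1 -> HIT, frames=[1,2] (faults so far: 2)
  step 4: ref 5 -> FAULT, evict 1, frames=[5,2] (faults so far: 3)
  step 5: ref 5 -> HIT, frames=[5,2] (faults so far: 3)
  step 6: ref 5 -> HIT, frames=[5,2] (faults so far: 3)
  step 7: ref 5 -> HIT, frames=[5,2] (faults so far: 3)
  step 8: ref 1 -> FAULT, evict 2, frames=[5,1] (faults so far: 4)
  step 9: ref 5 -> HIT, frames=[5,1] (faults so far: 4)
  FIFO total faults: 4
--- LRU ---
  step 0: ref 1 -> FAULT, frames=[1,-] (faults so far: 1)
  step 1: ref 2 -> FAULT, frames=[1,2] (faults so far: 2)
  step 2: ref 1 -> HIT, frames=[1,2] (faults so far: 2)
  step 3: ref 1 -> HIT, frames=[1,2] (faults so far: 2)
  step 4: ref 5 -> FAULT, evict 2, frames=[1,5] (faults so far: 3)
  step 5: ref 5 -> HIT, frames=[1,5] (faults so far: 3)
  step 6: ref 5 -> HIT, frames=[1,5] (faults so far: 3)
  step 7: ref 5 -> HIT, frames=[1,5] (faults so far: 3)
  step 8: ref 1 -> HIT, frames=[1,5] (faults so far: 3)
  step 9: ref 5 -> HIT, frames=[1,5] (faults so far: 3)
  LRU total faults: 3
--- Optimal ---
  step 0: ref 1 -> FAULT, frames=[1,-] (faults so far: 1)
  step 1: ref 2 -> FAULT, frames=[1,2] (faults so far: 2)
  step 2: ref 1 -> HIT, frames=[1,2] (faults so far: 2)
  step 3: ref 1 -> HIT, frames=[1,2] (faults so far: 2)
  step 4: ref 5 -> FAULT, evict 2, frames=[1,5] (faults so far: 3)
  step 5: ref 5 -> HIT, frames=[1,5] (faults so far: 3)
  step 6: ref 5 -> HIT, frames=[1,5] (faults so far: 3)
  step 7: ref 5 -> HIT, frames=[1,5] (faults so far: 3)
  step 8: ref 1 -> HIT, frames=[1,5] (faults so far: 3)
  step 9: ref 5 -> HIT, frames=[1,5] (faults so far: 3)
  Optimal total faults: 3

Answer: 4 3 3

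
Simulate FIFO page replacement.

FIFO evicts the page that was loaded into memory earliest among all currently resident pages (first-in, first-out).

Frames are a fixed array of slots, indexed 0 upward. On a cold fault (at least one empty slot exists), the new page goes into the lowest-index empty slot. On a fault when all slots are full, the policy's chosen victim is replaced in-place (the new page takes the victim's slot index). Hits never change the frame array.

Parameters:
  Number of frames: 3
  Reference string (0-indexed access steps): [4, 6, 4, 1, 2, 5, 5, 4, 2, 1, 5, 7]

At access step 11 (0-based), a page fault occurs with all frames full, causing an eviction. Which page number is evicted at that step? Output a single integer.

Answer: 5

Derivation:
Step 0: ref 4 -> FAULT, frames=[4,-,-]
Step 1: ref 6 -> FAULT, frames=[4,6,-]
Step 2: ref 4 -> HIT, frames=[4,6,-]
Step 3: ref 1 -> FAULT, frames=[4,6,1]
Step 4: ref 2 -> FAULT, evict 4, frames=[2,6,1]
Step 5: ref 5 -> FAULT, evict 6, frames=[2,5,1]
Step 6: ref 5 -> HIT, frames=[2,5,1]
Step 7: ref 4 -> FAULT, evict 1, frames=[2,5,4]
Step 8: ref 2 -> HIT, frames=[2,5,4]
Step 9: ref 1 -> FAULT, evict 2, frames=[1,5,4]
Step 10: ref 5 -> HIT, frames=[1,5,4]
Step 11: ref 7 -> FAULT, evict 5, frames=[1,7,4]
At step 11: evicted page 5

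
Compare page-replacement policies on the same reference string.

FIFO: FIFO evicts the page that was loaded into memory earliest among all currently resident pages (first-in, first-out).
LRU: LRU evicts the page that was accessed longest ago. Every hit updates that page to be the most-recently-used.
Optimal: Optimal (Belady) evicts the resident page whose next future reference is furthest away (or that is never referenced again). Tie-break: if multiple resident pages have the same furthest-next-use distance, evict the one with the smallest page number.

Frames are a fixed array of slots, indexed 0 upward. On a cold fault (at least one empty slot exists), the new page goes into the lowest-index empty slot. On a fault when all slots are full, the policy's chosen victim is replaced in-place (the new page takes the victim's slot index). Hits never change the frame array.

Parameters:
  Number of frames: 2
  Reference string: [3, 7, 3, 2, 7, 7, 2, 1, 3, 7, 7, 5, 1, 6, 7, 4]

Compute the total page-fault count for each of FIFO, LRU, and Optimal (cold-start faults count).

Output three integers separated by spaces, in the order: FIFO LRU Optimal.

--- FIFO ---
  step 0: ref 3 -> FAULT, frames=[3,-] (faults so far: 1)
  step 1: ref 7 -> FAULT, frames=[3,7] (faults so far: 2)
  step 2: ref 3 -> HIT, frames=[3,7] (faults so far: 2)
  step 3: ref 2 -> FAULT, evict 3, frames=[2,7] (faults so far: 3)
  step 4: ref 7 -> HIT, frames=[2,7] (faults so far: 3)
  step 5: ref 7 -> HIT, frames=[2,7] (faults so far: 3)
  step 6: ref 2 -> HIT, frames=[2,7] (faults so far: 3)
  step 7: ref 1 -> FAULT, evict 7, frames=[2,1] (faults so far: 4)
  step 8: ref 3 -> FAULT, evict 2, frames=[3,1] (faults so far: 5)
  step 9: ref 7 -> FAULT, evict 1, frames=[3,7] (faults so far: 6)
  step 10: ref 7 -> HIT, frames=[3,7] (faults so far: 6)
  step 11: ref 5 -> FAULT, evict 3, frames=[5,7] (faults so far: 7)
  step 12: ref 1 -> FAULT, evict 7, frames=[5,1] (faults so far: 8)
  step 13: ref 6 -> FAULT, evict 5, frames=[6,1] (faults so far: 9)
  step 14: ref 7 -> FAULT, evict 1, frames=[6,7] (faults so far: 10)
  step 15: ref 4 -> FAULT, evict 6, frames=[4,7] (faults so far: 11)
  FIFO total faults: 11
--- LRU ---
  step 0: ref 3 -> FAULT, frames=[3,-] (faults so far: 1)
  step 1: ref 7 -> FAULT, frames=[3,7] (faults so far: 2)
  step 2: ref 3 -> HIT, frames=[3,7] (faults so far: 2)
  step 3: ref 2 -> FAULT, evict 7, frames=[3,2] (faults so far: 3)
  step 4: ref 7 -> FAULT, evict 3, frames=[7,2] (faults so far: 4)
  step 5: ref 7 -> HIT, frames=[7,2] (faults so far: 4)
  step 6: ref 2 -> HIT, frames=[7,2] (faults so far: 4)
  step 7: ref 1 -> FAULT, evict 7, frames=[1,2] (faults so far: 5)
  step 8: ref 3 -> FAULT, evict 2, frames=[1,3] (faults so far: 6)
  step 9: ref 7 -> FAULT, evict 1, frames=[7,3] (faults so far: 7)
  step 10: ref 7 -> HIT, frames=[7,3] (faults so far: 7)
  step 11: ref 5 -> FAULT, evict 3, frames=[7,5] (faults so far: 8)
  step 12: ref 1 -> FAULT, evict 7, frames=[1,5] (faults so far: 9)
  step 13: ref 6 -> FAULT, evict 5, frames=[1,6] (faults so far: 10)
  step 14: ref 7 -> FAULT, evict 1, frames=[7,6] (faults so far: 11)
  step 15: ref 4 -> FAULT, evict 6, frames=[7,4] (faults so far: 12)
  LRU total faults: 12
--- Optimal ---
  step 0: ref 3 -> FAULT, frames=[3,-] (faults so far: 1)
  step 1: ref 7 -> FAULT, frames=[3,7] (faults so far: 2)
  step 2: ref 3 -> HIT, frames=[3,7] (faults so far: 2)
  step 3: ref 2 -> FAULT, evict 3, frames=[2,7] (faults so far: 3)
  step 4: ref 7 -> HIT, frames=[2,7] (faults so far: 3)
  step 5: ref 7 -> HIT, frames=[2,7] (faults so far: 3)
  step 6: ref 2 -> HIT, frames=[2,7] (faults so far: 3)
  step 7: ref 1 -> FAULT, evict 2, frames=[1,7] (faults so far: 4)
  step 8: ref 3 -> FAULT, evict 1, frames=[3,7] (faults so far: 5)
  step 9: ref 7 -> HIT, frames=[3,7] (faults so far: 5)
  step 10: ref 7 -> HIT, frames=[3,7] (faults so far: 5)
  step 11: ref 5 -> FAULT, evict 3, frames=[5,7] (faults so far: 6)
  step 12: ref 1 -> FAULT, evict 5, frames=[1,7] (faults so far: 7)
  step 13: ref 6 -> FAULT, evict 1, frames=[6,7] (faults so far: 8)
  step 14: ref 7 -> HIT, frames=[6,7] (faults so far: 8)
  step 15: ref 4 -> FAULT, evict 6, frames=[4,7] (faults so far: 9)
  Optimal total faults: 9

Answer: 11 12 9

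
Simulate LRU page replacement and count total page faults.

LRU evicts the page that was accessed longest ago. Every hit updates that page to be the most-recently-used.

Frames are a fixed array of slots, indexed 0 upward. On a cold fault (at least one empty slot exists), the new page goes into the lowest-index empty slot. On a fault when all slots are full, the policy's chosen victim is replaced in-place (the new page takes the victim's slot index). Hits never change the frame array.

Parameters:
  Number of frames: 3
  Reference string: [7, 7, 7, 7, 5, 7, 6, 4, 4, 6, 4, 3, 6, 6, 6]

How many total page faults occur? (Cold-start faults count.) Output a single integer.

Answer: 5

Derivation:
Step 0: ref 7 → FAULT, frames=[7,-,-]
Step 1: ref 7 → HIT, frames=[7,-,-]
Step 2: ref 7 → HIT, frames=[7,-,-]
Step 3: ref 7 → HIT, frames=[7,-,-]
Step 4: ref 5 → FAULT, frames=[7,5,-]
Step 5: ref 7 → HIT, frames=[7,5,-]
Step 6: ref 6 → FAULT, frames=[7,5,6]
Step 7: ref 4 → FAULT (evict 5), frames=[7,4,6]
Step 8: ref 4 → HIT, frames=[7,4,6]
Step 9: ref 6 → HIT, frames=[7,4,6]
Step 10: ref 4 → HIT, frames=[7,4,6]
Step 11: ref 3 → FAULT (evict 7), frames=[3,4,6]
Step 12: ref 6 → HIT, frames=[3,4,6]
Step 13: ref 6 → HIT, frames=[3,4,6]
Step 14: ref 6 → HIT, frames=[3,4,6]
Total faults: 5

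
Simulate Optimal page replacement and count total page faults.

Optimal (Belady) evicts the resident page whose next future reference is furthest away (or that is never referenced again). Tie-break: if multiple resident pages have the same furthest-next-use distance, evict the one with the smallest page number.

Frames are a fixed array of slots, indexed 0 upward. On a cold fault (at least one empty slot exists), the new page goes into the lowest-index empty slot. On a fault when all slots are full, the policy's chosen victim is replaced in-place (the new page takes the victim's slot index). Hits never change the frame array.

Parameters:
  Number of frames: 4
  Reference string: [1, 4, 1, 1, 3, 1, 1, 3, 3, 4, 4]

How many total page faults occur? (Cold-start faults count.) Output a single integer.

Answer: 3

Derivation:
Step 0: ref 1 → FAULT, frames=[1,-,-,-]
Step 1: ref 4 → FAULT, frames=[1,4,-,-]
Step 2: ref 1 → HIT, frames=[1,4,-,-]
Step 3: ref 1 → HIT, frames=[1,4,-,-]
Step 4: ref 3 → FAULT, frames=[1,4,3,-]
Step 5: ref 1 → HIT, frames=[1,4,3,-]
Step 6: ref 1 → HIT, frames=[1,4,3,-]
Step 7: ref 3 → HIT, frames=[1,4,3,-]
Step 8: ref 3 → HIT, frames=[1,4,3,-]
Step 9: ref 4 → HIT, frames=[1,4,3,-]
Step 10: ref 4 → HIT, frames=[1,4,3,-]
Total faults: 3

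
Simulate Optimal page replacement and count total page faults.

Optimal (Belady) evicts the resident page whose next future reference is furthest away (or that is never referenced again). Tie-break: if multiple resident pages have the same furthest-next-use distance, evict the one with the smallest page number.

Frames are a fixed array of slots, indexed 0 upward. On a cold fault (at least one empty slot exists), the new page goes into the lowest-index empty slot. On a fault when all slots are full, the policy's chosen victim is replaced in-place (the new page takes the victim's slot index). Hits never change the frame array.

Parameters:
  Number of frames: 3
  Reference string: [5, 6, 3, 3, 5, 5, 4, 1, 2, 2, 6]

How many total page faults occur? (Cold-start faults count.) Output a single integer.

Step 0: ref 5 → FAULT, frames=[5,-,-]
Step 1: ref 6 → FAULT, frames=[5,6,-]
Step 2: ref 3 → FAULT, frames=[5,6,3]
Step 3: ref 3 → HIT, frames=[5,6,3]
Step 4: ref 5 → HIT, frames=[5,6,3]
Step 5: ref 5 → HIT, frames=[5,6,3]
Step 6: ref 4 → FAULT (evict 3), frames=[5,6,4]
Step 7: ref 1 → FAULT (evict 4), frames=[5,6,1]
Step 8: ref 2 → FAULT (evict 1), frames=[5,6,2]
Step 9: ref 2 → HIT, frames=[5,6,2]
Step 10: ref 6 → HIT, frames=[5,6,2]
Total faults: 6

Answer: 6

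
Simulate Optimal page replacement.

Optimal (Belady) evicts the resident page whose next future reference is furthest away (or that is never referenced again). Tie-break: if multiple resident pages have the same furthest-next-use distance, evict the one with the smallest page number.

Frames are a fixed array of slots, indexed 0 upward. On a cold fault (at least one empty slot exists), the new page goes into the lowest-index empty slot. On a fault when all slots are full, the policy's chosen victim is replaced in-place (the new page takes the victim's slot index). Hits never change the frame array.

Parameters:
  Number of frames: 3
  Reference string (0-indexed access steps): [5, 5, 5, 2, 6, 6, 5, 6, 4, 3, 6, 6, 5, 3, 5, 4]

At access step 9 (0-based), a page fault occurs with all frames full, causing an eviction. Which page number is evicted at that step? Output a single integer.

Step 0: ref 5 -> FAULT, frames=[5,-,-]
Step 1: ref 5 -> HIT, frames=[5,-,-]
Step 2: ref 5 -> HIT, frames=[5,-,-]
Step 3: ref 2 -> FAULT, frames=[5,2,-]
Step 4: ref 6 -> FAULT, frames=[5,2,6]
Step 5: ref 6 -> HIT, frames=[5,2,6]
Step 6: ref 5 -> HIT, frames=[5,2,6]
Step 7: ref 6 -> HIT, frames=[5,2,6]
Step 8: ref 4 -> FAULT, evict 2, frames=[5,4,6]
Step 9: ref 3 -> FAULT, evict 4, frames=[5,3,6]
At step 9: evicted page 4

Answer: 4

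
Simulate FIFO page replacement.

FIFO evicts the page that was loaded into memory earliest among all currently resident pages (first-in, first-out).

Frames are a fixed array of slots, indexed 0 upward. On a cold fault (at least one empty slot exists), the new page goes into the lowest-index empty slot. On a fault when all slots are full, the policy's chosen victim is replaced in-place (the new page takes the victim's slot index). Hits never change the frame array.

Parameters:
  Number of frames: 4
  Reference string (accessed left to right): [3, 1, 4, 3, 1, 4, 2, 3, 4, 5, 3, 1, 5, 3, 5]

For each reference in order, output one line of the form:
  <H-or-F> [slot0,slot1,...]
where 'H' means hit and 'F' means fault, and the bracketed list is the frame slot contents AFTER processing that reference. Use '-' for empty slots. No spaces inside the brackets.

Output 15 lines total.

F [3,-,-,-]
F [3,1,-,-]
F [3,1,4,-]
H [3,1,4,-]
H [3,1,4,-]
H [3,1,4,-]
F [3,1,4,2]
H [3,1,4,2]
H [3,1,4,2]
F [5,1,4,2]
F [5,3,4,2]
F [5,3,1,2]
H [5,3,1,2]
H [5,3,1,2]
H [5,3,1,2]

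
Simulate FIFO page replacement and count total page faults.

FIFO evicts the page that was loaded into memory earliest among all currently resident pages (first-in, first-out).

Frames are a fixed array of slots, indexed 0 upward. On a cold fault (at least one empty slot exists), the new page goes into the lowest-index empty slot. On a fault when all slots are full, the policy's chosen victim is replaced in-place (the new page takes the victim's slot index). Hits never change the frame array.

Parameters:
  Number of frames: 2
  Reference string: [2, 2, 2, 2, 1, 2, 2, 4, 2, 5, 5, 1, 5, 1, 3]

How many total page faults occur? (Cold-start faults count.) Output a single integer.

Answer: 7

Derivation:
Step 0: ref 2 → FAULT, frames=[2,-]
Step 1: ref 2 → HIT, frames=[2,-]
Step 2: ref 2 → HIT, frames=[2,-]
Step 3: ref 2 → HIT, frames=[2,-]
Step 4: ref 1 → FAULT, frames=[2,1]
Step 5: ref 2 → HIT, frames=[2,1]
Step 6: ref 2 → HIT, frames=[2,1]
Step 7: ref 4 → FAULT (evict 2), frames=[4,1]
Step 8: ref 2 → FAULT (evict 1), frames=[4,2]
Step 9: ref 5 → FAULT (evict 4), frames=[5,2]
Step 10: ref 5 → HIT, frames=[5,2]
Step 11: ref 1 → FAULT (evict 2), frames=[5,1]
Step 12: ref 5 → HIT, frames=[5,1]
Step 13: ref 1 → HIT, frames=[5,1]
Step 14: ref 3 → FAULT (evict 5), frames=[3,1]
Total faults: 7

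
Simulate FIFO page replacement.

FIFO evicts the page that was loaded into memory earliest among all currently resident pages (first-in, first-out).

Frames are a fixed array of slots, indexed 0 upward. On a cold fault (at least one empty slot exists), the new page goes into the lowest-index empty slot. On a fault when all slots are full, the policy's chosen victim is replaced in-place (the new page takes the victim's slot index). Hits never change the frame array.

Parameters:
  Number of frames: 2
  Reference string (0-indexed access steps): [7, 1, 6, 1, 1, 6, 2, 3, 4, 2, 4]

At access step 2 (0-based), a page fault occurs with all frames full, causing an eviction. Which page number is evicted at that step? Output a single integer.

Answer: 7

Derivation:
Step 0: ref 7 -> FAULT, frames=[7,-]
Step 1: ref 1 -> FAULT, frames=[7,1]
Step 2: ref 6 -> FAULT, evict 7, frames=[6,1]
At step 2: evicted page 7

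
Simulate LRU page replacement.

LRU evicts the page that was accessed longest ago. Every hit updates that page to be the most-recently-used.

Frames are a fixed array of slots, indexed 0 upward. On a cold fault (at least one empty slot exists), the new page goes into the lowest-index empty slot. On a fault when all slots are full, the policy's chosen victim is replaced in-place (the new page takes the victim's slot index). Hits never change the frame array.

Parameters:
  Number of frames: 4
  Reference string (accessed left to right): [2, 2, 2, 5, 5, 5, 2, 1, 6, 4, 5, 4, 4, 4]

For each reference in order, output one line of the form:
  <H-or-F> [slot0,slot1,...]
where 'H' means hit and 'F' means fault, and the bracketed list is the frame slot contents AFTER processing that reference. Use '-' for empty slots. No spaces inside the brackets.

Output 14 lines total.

F [2,-,-,-]
H [2,-,-,-]
H [2,-,-,-]
F [2,5,-,-]
H [2,5,-,-]
H [2,5,-,-]
H [2,5,-,-]
F [2,5,1,-]
F [2,5,1,6]
F [2,4,1,6]
F [5,4,1,6]
H [5,4,1,6]
H [5,4,1,6]
H [5,4,1,6]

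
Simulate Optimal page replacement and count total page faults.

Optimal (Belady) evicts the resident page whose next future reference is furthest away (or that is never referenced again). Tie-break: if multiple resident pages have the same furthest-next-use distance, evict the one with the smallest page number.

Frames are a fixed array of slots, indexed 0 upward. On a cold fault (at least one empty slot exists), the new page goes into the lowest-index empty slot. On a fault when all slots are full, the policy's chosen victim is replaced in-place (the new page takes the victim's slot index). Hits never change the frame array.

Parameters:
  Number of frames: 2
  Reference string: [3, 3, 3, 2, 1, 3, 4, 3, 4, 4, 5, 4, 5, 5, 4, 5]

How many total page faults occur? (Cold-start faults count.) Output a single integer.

Step 0: ref 3 → FAULT, frames=[3,-]
Step 1: ref 3 → HIT, frames=[3,-]
Step 2: ref 3 → HIT, frames=[3,-]
Step 3: ref 2 → FAULT, frames=[3,2]
Step 4: ref 1 → FAULT (evict 2), frames=[3,1]
Step 5: ref 3 → HIT, frames=[3,1]
Step 6: ref 4 → FAULT (evict 1), frames=[3,4]
Step 7: ref 3 → HIT, frames=[3,4]
Step 8: ref 4 → HIT, frames=[3,4]
Step 9: ref 4 → HIT, frames=[3,4]
Step 10: ref 5 → FAULT (evict 3), frames=[5,4]
Step 11: ref 4 → HIT, frames=[5,4]
Step 12: ref 5 → HIT, frames=[5,4]
Step 13: ref 5 → HIT, frames=[5,4]
Step 14: ref 4 → HIT, frames=[5,4]
Step 15: ref 5 → HIT, frames=[5,4]
Total faults: 5

Answer: 5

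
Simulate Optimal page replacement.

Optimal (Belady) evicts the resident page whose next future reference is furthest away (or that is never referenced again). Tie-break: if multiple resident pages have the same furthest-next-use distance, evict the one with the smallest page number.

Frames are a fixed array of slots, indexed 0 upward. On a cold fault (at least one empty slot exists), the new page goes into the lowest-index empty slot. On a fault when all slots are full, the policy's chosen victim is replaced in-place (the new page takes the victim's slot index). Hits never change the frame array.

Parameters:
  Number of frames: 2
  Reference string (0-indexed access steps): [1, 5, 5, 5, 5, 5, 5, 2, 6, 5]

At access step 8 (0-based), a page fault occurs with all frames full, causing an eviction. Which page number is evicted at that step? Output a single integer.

Answer: 2

Derivation:
Step 0: ref 1 -> FAULT, frames=[1,-]
Step 1: ref 5 -> FAULT, frames=[1,5]
Step 2: ref 5 -> HIT, frames=[1,5]
Step 3: ref 5 -> HIT, frames=[1,5]
Step 4: ref 5 -> HIT, frames=[1,5]
Step 5: ref 5 -> HIT, frames=[1,5]
Step 6: ref 5 -> HIT, frames=[1,5]
Step 7: ref 2 -> FAULT, evict 1, frames=[2,5]
Step 8: ref 6 -> FAULT, evict 2, frames=[6,5]
At step 8: evicted page 2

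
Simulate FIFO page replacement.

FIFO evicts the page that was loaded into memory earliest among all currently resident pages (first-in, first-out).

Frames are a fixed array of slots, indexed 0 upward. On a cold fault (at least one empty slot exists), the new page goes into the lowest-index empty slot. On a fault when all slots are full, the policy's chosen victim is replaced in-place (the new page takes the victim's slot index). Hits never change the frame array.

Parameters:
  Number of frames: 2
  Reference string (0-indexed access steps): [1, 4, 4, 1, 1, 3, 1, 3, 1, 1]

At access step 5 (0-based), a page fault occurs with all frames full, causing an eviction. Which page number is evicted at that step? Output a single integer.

Answer: 1

Derivation:
Step 0: ref 1 -> FAULT, frames=[1,-]
Step 1: ref 4 -> FAULT, frames=[1,4]
Step 2: ref 4 -> HIT, frames=[1,4]
Step 3: ref 1 -> HIT, frames=[1,4]
Step 4: ref 1 -> HIT, frames=[1,4]
Step 5: ref 3 -> FAULT, evict 1, frames=[3,4]
At step 5: evicted page 1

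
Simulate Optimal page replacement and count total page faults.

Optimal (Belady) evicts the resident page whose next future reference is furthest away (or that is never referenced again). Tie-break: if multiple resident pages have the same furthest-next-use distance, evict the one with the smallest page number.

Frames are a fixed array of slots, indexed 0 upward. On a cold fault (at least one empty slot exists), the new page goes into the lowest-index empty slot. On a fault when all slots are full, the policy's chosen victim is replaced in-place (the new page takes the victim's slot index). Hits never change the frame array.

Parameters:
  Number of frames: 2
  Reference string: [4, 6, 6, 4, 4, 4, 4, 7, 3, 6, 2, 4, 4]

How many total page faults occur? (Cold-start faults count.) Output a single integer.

Step 0: ref 4 → FAULT, frames=[4,-]
Step 1: ref 6 → FAULT, frames=[4,6]
Step 2: ref 6 → HIT, frames=[4,6]
Step 3: ref 4 → HIT, frames=[4,6]
Step 4: ref 4 → HIT, frames=[4,6]
Step 5: ref 4 → HIT, frames=[4,6]
Step 6: ref 4 → HIT, frames=[4,6]
Step 7: ref 7 → FAULT (evict 4), frames=[7,6]
Step 8: ref 3 → FAULT (evict 7), frames=[3,6]
Step 9: ref 6 → HIT, frames=[3,6]
Step 10: ref 2 → FAULT (evict 3), frames=[2,6]
Step 11: ref 4 → FAULT (evict 2), frames=[4,6]
Step 12: ref 4 → HIT, frames=[4,6]
Total faults: 6

Answer: 6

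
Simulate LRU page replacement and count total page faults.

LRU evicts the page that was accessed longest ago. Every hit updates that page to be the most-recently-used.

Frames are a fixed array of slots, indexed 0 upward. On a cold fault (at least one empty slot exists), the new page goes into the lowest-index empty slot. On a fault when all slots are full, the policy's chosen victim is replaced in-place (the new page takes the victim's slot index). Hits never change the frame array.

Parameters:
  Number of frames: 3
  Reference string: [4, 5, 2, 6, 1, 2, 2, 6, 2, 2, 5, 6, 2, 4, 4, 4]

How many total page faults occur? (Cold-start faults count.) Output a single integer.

Answer: 7

Derivation:
Step 0: ref 4 → FAULT, frames=[4,-,-]
Step 1: ref 5 → FAULT, frames=[4,5,-]
Step 2: ref 2 → FAULT, frames=[4,5,2]
Step 3: ref 6 → FAULT (evict 4), frames=[6,5,2]
Step 4: ref 1 → FAULT (evict 5), frames=[6,1,2]
Step 5: ref 2 → HIT, frames=[6,1,2]
Step 6: ref 2 → HIT, frames=[6,1,2]
Step 7: ref 6 → HIT, frames=[6,1,2]
Step 8: ref 2 → HIT, frames=[6,1,2]
Step 9: ref 2 → HIT, frames=[6,1,2]
Step 10: ref 5 → FAULT (evict 1), frames=[6,5,2]
Step 11: ref 6 → HIT, frames=[6,5,2]
Step 12: ref 2 → HIT, frames=[6,5,2]
Step 13: ref 4 → FAULT (evict 5), frames=[6,4,2]
Step 14: ref 4 → HIT, frames=[6,4,2]
Step 15: ref 4 → HIT, frames=[6,4,2]
Total faults: 7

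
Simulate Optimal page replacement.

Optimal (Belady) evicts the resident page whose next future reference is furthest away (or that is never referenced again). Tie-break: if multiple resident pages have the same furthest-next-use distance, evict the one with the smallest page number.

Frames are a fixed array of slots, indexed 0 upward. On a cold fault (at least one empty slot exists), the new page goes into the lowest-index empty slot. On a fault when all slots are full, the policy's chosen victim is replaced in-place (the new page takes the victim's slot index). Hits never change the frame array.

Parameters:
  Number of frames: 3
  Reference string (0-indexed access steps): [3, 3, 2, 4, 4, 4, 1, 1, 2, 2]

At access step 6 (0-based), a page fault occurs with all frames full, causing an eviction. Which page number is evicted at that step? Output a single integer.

Step 0: ref 3 -> FAULT, frames=[3,-,-]
Step 1: ref 3 -> HIT, frames=[3,-,-]
Step 2: ref 2 -> FAULT, frames=[3,2,-]
Step 3: ref 4 -> FAULT, frames=[3,2,4]
Step 4: ref 4 -> HIT, frames=[3,2,4]
Step 5: ref 4 -> HIT, frames=[3,2,4]
Step 6: ref 1 -> FAULT, evict 3, frames=[1,2,4]
At step 6: evicted page 3

Answer: 3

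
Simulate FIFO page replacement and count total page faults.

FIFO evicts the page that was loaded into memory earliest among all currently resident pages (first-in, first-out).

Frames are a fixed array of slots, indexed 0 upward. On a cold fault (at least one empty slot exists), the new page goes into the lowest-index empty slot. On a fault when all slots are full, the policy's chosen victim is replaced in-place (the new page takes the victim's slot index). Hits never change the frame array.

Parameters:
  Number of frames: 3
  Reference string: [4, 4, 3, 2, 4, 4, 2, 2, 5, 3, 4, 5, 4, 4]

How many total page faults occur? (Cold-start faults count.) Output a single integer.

Step 0: ref 4 → FAULT, frames=[4,-,-]
Step 1: ref 4 → HIT, frames=[4,-,-]
Step 2: ref 3 → FAULT, frames=[4,3,-]
Step 3: ref 2 → FAULT, frames=[4,3,2]
Step 4: ref 4 → HIT, frames=[4,3,2]
Step 5: ref 4 → HIT, frames=[4,3,2]
Step 6: ref 2 → HIT, frames=[4,3,2]
Step 7: ref 2 → HIT, frames=[4,3,2]
Step 8: ref 5 → FAULT (evict 4), frames=[5,3,2]
Step 9: ref 3 → HIT, frames=[5,3,2]
Step 10: ref 4 → FAULT (evict 3), frames=[5,4,2]
Step 11: ref 5 → HIT, frames=[5,4,2]
Step 12: ref 4 → HIT, frames=[5,4,2]
Step 13: ref 4 → HIT, frames=[5,4,2]
Total faults: 5

Answer: 5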